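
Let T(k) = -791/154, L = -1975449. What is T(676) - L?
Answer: 43459765/22 ≈ 1.9754e+6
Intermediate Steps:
T(k) = -113/22 (T(k) = -791*1/154 = -113/22)
T(676) - L = -113/22 - 1*(-1975449) = -113/22 + 1975449 = 43459765/22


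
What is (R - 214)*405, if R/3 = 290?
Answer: 265680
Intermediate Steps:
R = 870 (R = 3*290 = 870)
(R - 214)*405 = (870 - 214)*405 = 656*405 = 265680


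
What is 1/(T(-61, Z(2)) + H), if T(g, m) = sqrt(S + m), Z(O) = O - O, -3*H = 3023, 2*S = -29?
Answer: -18138/18277319 - 9*I*sqrt(58)/18277319 ≈ -0.00099238 - 3.7501e-6*I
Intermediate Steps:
S = -29/2 (S = (1/2)*(-29) = -29/2 ≈ -14.500)
H = -3023/3 (H = -1/3*3023 = -3023/3 ≈ -1007.7)
Z(O) = 0
T(g, m) = sqrt(-29/2 + m)
1/(T(-61, Z(2)) + H) = 1/(sqrt(-58 + 4*0)/2 - 3023/3) = 1/(sqrt(-58 + 0)/2 - 3023/3) = 1/(sqrt(-58)/2 - 3023/3) = 1/((I*sqrt(58))/2 - 3023/3) = 1/(I*sqrt(58)/2 - 3023/3) = 1/(-3023/3 + I*sqrt(58)/2)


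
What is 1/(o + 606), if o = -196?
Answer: 1/410 ≈ 0.0024390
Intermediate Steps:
1/(o + 606) = 1/(-196 + 606) = 1/410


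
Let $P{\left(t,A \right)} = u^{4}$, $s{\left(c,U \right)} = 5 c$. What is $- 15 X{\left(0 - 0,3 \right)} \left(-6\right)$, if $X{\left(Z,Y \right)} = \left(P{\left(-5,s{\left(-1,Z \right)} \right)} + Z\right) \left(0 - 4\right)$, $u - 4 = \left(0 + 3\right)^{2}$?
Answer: $-10281960$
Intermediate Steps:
$u = 13$ ($u = 4 + \left(0 + 3\right)^{2} = 4 + 3^{2} = 4 + 9 = 13$)
$P{\left(t,A \right)} = 28561$ ($P{\left(t,A \right)} = 13^{4} = 28561$)
$X{\left(Z,Y \right)} = -114244 - 4 Z$ ($X{\left(Z,Y \right)} = \left(28561 + Z\right) \left(0 - 4\right) = \left(28561 + Z\right) \left(-4\right) = -114244 - 4 Z$)
$- 15 X{\left(0 - 0,3 \right)} \left(-6\right) = - 15 \left(-114244 - 4 \left(0 - 0\right)\right) \left(-6\right) = - 15 \left(-114244 - 4 \left(0 + 0\right)\right) \left(-6\right) = - 15 \left(-114244 - 0\right) \left(-6\right) = - 15 \left(-114244 + 0\right) \left(-6\right) = \left(-15\right) \left(-114244\right) \left(-6\right) = 1713660 \left(-6\right) = -10281960$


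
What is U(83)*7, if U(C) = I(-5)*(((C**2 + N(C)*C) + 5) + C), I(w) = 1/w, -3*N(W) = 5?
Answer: -143612/15 ≈ -9574.1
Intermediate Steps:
N(W) = -5/3 (N(W) = -1/3*5 = -5/3)
U(C) = -1 - C**2/5 + 2*C/15 (U(C) = (((C**2 - 5*C/3) + 5) + C)/(-5) = -((5 + C**2 - 5*C/3) + C)/5 = -(5 + C**2 - 2*C/3)/5 = -1 - C**2/5 + 2*C/15)
U(83)*7 = (-1 - 1/5*83**2 + (2/15)*83)*7 = (-1 - 1/5*6889 + 166/15)*7 = (-1 - 6889/5 + 166/15)*7 = -20516/15*7 = -143612/15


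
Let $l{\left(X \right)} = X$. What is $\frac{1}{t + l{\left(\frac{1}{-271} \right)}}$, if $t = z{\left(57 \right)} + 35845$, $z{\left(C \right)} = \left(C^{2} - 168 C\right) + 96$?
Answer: $\frac{271}{8025393} \approx 3.3768 \cdot 10^{-5}$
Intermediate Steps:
$z{\left(C \right)} = 96 + C^{2} - 168 C$
$t = 29614$ ($t = \left(96 + 57^{2} - 9576\right) + 35845 = \left(96 + 3249 - 9576\right) + 35845 = -6231 + 35845 = 29614$)
$\frac{1}{t + l{\left(\frac{1}{-271} \right)}} = \frac{1}{29614 + \frac{1}{-271}} = \frac{1}{29614 - \frac{1}{271}} = \frac{1}{\frac{8025393}{271}} = \frac{271}{8025393}$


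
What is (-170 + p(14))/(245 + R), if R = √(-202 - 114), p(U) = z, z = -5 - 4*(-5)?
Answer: -37975/60341 + 310*I*√79/60341 ≈ -0.62934 + 0.045663*I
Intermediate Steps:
z = 15 (z = -5 + 20 = 15)
p(U) = 15
R = 2*I*√79 (R = √(-316) = 2*I*√79 ≈ 17.776*I)
(-170 + p(14))/(245 + R) = (-170 + 15)/(245 + 2*I*√79) = -155/(245 + 2*I*√79)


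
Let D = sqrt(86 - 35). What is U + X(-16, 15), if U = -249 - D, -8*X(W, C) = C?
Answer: -2007/8 - sqrt(51) ≈ -258.02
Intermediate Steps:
X(W, C) = -C/8
D = sqrt(51) ≈ 7.1414
U = -249 - sqrt(51) ≈ -256.14
U + X(-16, 15) = (-249 - sqrt(51)) - 1/8*15 = (-249 - sqrt(51)) - 15/8 = -2007/8 - sqrt(51)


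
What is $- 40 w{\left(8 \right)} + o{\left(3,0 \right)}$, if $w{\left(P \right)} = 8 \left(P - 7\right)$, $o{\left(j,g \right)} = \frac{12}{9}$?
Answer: $- \frac{956}{3} \approx -318.67$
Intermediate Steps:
$o{\left(j,g \right)} = \frac{4}{3}$ ($o{\left(j,g \right)} = 12 \cdot \frac{1}{9} = \frac{4}{3}$)
$w{\left(P \right)} = -56 + 8 P$ ($w{\left(P \right)} = 8 \left(-7 + P\right) = -56 + 8 P$)
$- 40 w{\left(8 \right)} + o{\left(3,0 \right)} = - 40 \left(-56 + 8 \cdot 8\right) + \frac{4}{3} = - 40 \left(-56 + 64\right) + \frac{4}{3} = \left(-40\right) 8 + \frac{4}{3} = -320 + \frac{4}{3} = - \frac{956}{3}$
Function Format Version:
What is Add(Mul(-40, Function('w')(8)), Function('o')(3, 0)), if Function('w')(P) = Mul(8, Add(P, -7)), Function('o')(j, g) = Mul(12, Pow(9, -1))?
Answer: Rational(-956, 3) ≈ -318.67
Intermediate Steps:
Function('o')(j, g) = Rational(4, 3) (Function('o')(j, g) = Mul(12, Rational(1, 9)) = Rational(4, 3))
Function('w')(P) = Add(-56, Mul(8, P)) (Function('w')(P) = Mul(8, Add(-7, P)) = Add(-56, Mul(8, P)))
Add(Mul(-40, Function('w')(8)), Function('o')(3, 0)) = Add(Mul(-40, Add(-56, Mul(8, 8))), Rational(4, 3)) = Add(Mul(-40, Add(-56, 64)), Rational(4, 3)) = Add(Mul(-40, 8), Rational(4, 3)) = Add(-320, Rational(4, 3)) = Rational(-956, 3)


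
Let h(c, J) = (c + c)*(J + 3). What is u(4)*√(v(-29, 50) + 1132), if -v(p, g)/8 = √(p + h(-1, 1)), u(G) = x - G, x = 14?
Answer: 20*√(283 - 2*I*√37) ≈ 336.53 - 7.23*I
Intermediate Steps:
h(c, J) = 2*c*(3 + J) (h(c, J) = (2*c)*(3 + J) = 2*c*(3 + J))
u(G) = 14 - G
v(p, g) = -8*√(-8 + p) (v(p, g) = -8*√(p + 2*(-1)*(3 + 1)) = -8*√(p + 2*(-1)*4) = -8*√(p - 8) = -8*√(-8 + p))
u(4)*√(v(-29, 50) + 1132) = (14 - 1*4)*√(-8*√(-8 - 29) + 1132) = (14 - 4)*√(-8*I*√37 + 1132) = 10*√(-8*I*√37 + 1132) = 10*√(1132 - 8*I*√37)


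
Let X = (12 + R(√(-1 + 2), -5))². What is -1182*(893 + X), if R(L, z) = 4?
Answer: -1358118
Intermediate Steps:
X = 256 (X = (12 + 4)² = 16² = 256)
-1182*(893 + X) = -1182*(893 + 256) = -1182*1149 = -1358118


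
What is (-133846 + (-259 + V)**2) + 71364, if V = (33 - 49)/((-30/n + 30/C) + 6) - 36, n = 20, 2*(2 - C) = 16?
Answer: 6687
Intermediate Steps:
C = -6 (C = 2 - 1/2*16 = 2 - 8 = -6)
V = -4 (V = (33 - 49)/((-30/20 + 30/(-6)) + 6) - 36 = -16/((-30*1/20 + 30*(-1/6)) + 6) - 36 = -16/((-3/2 - 5) + 6) - 36 = -16/(-13/2 + 6) - 36 = -16/(-1/2) - 36 = -16*(-2) - 36 = 32 - 36 = -4)
(-133846 + (-259 + V)**2) + 71364 = (-133846 + (-259 - 4)**2) + 71364 = (-133846 + (-263)**2) + 71364 = (-133846 + 69169) + 71364 = -64677 + 71364 = 6687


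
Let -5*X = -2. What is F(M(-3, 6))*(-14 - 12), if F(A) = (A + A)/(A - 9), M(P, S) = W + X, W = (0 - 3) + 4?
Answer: 182/19 ≈ 9.5789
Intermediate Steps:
W = 1 (W = -3 + 4 = 1)
X = ⅖ (X = -⅕*(-2) = ⅖ ≈ 0.40000)
M(P, S) = 7/5 (M(P, S) = 1 + ⅖ = 7/5)
F(A) = 2*A/(-9 + A) (F(A) = (2*A)/(-9 + A) = 2*A/(-9 + A))
F(M(-3, 6))*(-14 - 12) = (2*(7/5)/(-9 + 7/5))*(-14 - 12) = (2*(7/5)/(-38/5))*(-26) = (2*(7/5)*(-5/38))*(-26) = -7/19*(-26) = 182/19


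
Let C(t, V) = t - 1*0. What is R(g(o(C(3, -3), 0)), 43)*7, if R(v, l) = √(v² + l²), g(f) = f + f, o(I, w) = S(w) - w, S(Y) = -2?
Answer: 7*√1865 ≈ 302.30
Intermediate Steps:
C(t, V) = t (C(t, V) = t + 0 = t)
o(I, w) = -2 - w
g(f) = 2*f
R(v, l) = √(l² + v²)
R(g(o(C(3, -3), 0)), 43)*7 = √(43² + (2*(-2 - 1*0))²)*7 = √(1849 + (2*(-2 + 0))²)*7 = √(1849 + (2*(-2))²)*7 = √(1849 + (-4)²)*7 = √(1849 + 16)*7 = √1865*7 = 7*√1865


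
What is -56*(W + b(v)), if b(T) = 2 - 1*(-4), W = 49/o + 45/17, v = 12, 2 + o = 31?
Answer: -285376/493 ≈ -578.86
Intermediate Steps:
o = 29 (o = -2 + 31 = 29)
W = 2138/493 (W = 49/29 + 45/17 = 2138/493 ≈ 4.3367)
b(T) = 6 (b(T) = 2 + 4 = 6)
-56*(W + b(v)) = -56*(2138/493 + 6) = -56*5096/493 = -285376/493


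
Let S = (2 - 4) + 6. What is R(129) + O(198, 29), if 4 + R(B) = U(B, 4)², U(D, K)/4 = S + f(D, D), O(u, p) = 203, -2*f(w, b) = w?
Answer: 58763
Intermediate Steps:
f(w, b) = -w/2
S = 4 (S = -2 + 6 = 4)
U(D, K) = 16 - 2*D (U(D, K) = 4*(4 - D/2) = 16 - 2*D)
R(B) = -4 + (16 - 2*B)²
R(129) + O(198, 29) = (-4 + 4*(8 - 1*129)²) + 203 = (-4 + 4*(8 - 129)²) + 203 = (-4 + 4*(-121)²) + 203 = (-4 + 4*14641) + 203 = (-4 + 58564) + 203 = 58560 + 203 = 58763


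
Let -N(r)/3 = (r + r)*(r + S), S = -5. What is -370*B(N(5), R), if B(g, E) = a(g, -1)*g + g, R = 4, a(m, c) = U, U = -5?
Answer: 0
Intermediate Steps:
a(m, c) = -5
N(r) = -6*r*(-5 + r) (N(r) = -3*(r + r)*(r - 5) = -3*2*r*(-5 + r) = -6*r*(-5 + r))
B(g, E) = -4*g (B(g, E) = -5*g + g = -4*g)
-370*B(N(5), R) = -(-1480)*6*5*(5 - 1*5) = -(-1480)*6*5*(5 - 5) = -(-1480)*6*5*0 = -(-1480)*0 = -370*0 = 0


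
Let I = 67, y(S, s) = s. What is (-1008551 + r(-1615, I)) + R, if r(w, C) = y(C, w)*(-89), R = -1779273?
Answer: -2644089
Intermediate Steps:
r(w, C) = -89*w (r(w, C) = w*(-89) = -89*w)
(-1008551 + r(-1615, I)) + R = (-1008551 - 89*(-1615)) - 1779273 = (-1008551 + 143735) - 1779273 = -864816 - 1779273 = -2644089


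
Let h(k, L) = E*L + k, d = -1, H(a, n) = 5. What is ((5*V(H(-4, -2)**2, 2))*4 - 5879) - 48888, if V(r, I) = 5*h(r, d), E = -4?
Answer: -51867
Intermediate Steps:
h(k, L) = k - 4*L (h(k, L) = -4*L + k = k - 4*L)
V(r, I) = 20 + 5*r (V(r, I) = 5*(r - 4*(-1)) = 5*(r + 4) = 5*(4 + r) = 20 + 5*r)
((5*V(H(-4, -2)**2, 2))*4 - 5879) - 48888 = ((5*(20 + 5*5**2))*4 - 5879) - 48888 = ((5*(20 + 5*25))*4 - 5879) - 48888 = ((5*(20 + 125))*4 - 5879) - 48888 = ((5*145)*4 - 5879) - 48888 = (725*4 - 5879) - 48888 = (2900 - 5879) - 48888 = -2979 - 48888 = -51867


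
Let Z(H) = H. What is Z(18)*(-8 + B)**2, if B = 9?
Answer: 18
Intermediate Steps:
Z(18)*(-8 + B)**2 = 18*(-8 + 9)**2 = 18*1**2 = 18*1 = 18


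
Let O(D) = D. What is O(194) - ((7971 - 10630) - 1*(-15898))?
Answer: -13045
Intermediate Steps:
O(194) - ((7971 - 10630) - 1*(-15898)) = 194 - ((7971 - 10630) - 1*(-15898)) = 194 - (-2659 + 15898) = 194 - 1*13239 = 194 - 13239 = -13045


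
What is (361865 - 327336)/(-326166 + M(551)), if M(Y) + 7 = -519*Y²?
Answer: -34529/157895092 ≈ -0.00021868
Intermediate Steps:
M(Y) = -7 - 519*Y²
(361865 - 327336)/(-326166 + M(551)) = (361865 - 327336)/(-326166 + (-7 - 519*551²)) = 34529/(-326166 + (-7 - 519*303601)) = 34529/(-326166 + (-7 - 157568919)) = 34529/(-326166 - 157568926) = 34529/(-157895092) = 34529*(-1/157895092) = -34529/157895092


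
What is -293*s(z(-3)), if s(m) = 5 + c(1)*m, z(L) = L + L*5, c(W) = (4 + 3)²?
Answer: 256961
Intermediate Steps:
c(W) = 49 (c(W) = 7² = 49)
z(L) = 6*L (z(L) = L + 5*L = 6*L)
s(m) = 5 + 49*m
-293*s(z(-3)) = -293*(5 + 49*(6*(-3))) = -293*(5 + 49*(-18)) = -293*(5 - 882) = -293*(-877) = 256961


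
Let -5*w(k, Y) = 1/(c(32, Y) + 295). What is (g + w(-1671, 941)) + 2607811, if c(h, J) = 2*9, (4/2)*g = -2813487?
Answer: 3759341273/3130 ≈ 1.2011e+6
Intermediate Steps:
g = -2813487/2 (g = (½)*(-2813487) = -2813487/2 ≈ -1.4067e+6)
c(h, J) = 18
w(k, Y) = -1/1565 (w(k, Y) = -1/(5*(18 + 295)) = -⅕/313 = -⅕*1/313 = -1/1565)
(g + w(-1671, 941)) + 2607811 = (-2813487/2 - 1/1565) + 2607811 = -4403107157/3130 + 2607811 = 3759341273/3130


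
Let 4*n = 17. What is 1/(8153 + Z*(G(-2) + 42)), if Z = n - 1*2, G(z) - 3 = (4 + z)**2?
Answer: 4/33053 ≈ 0.00012102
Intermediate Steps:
n = 17/4 (n = (1/4)*17 = 17/4 ≈ 4.2500)
G(z) = 3 + (4 + z)**2
Z = 9/4 (Z = 17/4 - 1*2 = 17/4 - 2 = 9/4 ≈ 2.2500)
1/(8153 + Z*(G(-2) + 42)) = 1/(8153 + 9*((3 + (4 - 2)**2) + 42)/4) = 1/(8153 + 9*((3 + 2**2) + 42)/4) = 1/(8153 + 9*((3 + 4) + 42)/4) = 1/(8153 + 9*(7 + 42)/4) = 1/(8153 + (9/4)*49) = 1/(8153 + 441/4) = 1/(33053/4) = 4/33053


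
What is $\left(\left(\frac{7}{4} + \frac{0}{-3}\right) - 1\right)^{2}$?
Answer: $\frac{9}{16} \approx 0.5625$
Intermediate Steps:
$\left(\left(\frac{7}{4} + \frac{0}{-3}\right) - 1\right)^{2} = \left(\left(7 \cdot \frac{1}{4} + 0 \left(- \frac{1}{3}\right)\right) - 1\right)^{2} = \left(\left(\frac{7}{4} + 0\right) - 1\right)^{2} = \left(\frac{7}{4} - 1\right)^{2} = \left(\frac{3}{4}\right)^{2} = \frac{9}{16}$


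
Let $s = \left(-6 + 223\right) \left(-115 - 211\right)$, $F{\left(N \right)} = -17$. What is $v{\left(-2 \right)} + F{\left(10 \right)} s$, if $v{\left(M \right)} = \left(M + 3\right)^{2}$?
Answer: $1202615$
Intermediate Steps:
$v{\left(M \right)} = \left(3 + M\right)^{2}$
$s = -70742$ ($s = 217 \left(-326\right) = -70742$)
$v{\left(-2 \right)} + F{\left(10 \right)} s = \left(3 - 2\right)^{2} - -1202614 = 1^{2} + 1202614 = 1 + 1202614 = 1202615$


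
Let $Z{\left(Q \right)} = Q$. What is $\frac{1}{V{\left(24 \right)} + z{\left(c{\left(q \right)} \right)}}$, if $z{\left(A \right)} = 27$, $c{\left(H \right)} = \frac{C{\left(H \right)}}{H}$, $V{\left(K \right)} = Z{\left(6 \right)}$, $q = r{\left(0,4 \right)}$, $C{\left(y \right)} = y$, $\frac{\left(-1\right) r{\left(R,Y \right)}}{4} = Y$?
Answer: $\frac{1}{33} \approx 0.030303$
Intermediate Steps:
$r{\left(R,Y \right)} = - 4 Y$
$q = -16$ ($q = \left(-4\right) 4 = -16$)
$V{\left(K \right)} = 6$
$c{\left(H \right)} = 1$ ($c{\left(H \right)} = \frac{H}{H} = 1$)
$\frac{1}{V{\left(24 \right)} + z{\left(c{\left(q \right)} \right)}} = \frac{1}{6 + 27} = \frac{1}{33}$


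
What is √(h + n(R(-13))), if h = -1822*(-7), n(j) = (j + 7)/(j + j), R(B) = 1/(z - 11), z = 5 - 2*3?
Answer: 15*√226/2 ≈ 112.75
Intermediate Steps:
z = -1 (z = 5 - 6 = -1)
R(B) = -1/12 (R(B) = 1/(-1 - 11) = 1/(-12) = -1/12)
n(j) = (7 + j)/(2*j) (n(j) = (7 + j)/((2*j)) = (7 + j)*(1/(2*j)) = (7 + j)/(2*j))
h = 12754
√(h + n(R(-13))) = √(12754 + (7 - 1/12)/(2*(-1/12))) = √(12754 + (½)*(-12)*(83/12)) = √(12754 - 83/2) = √(25425/2) = 15*√226/2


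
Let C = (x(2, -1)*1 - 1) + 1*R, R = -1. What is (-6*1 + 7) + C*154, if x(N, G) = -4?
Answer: -923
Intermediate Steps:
C = -6 (C = (-4*1 - 1) + 1*(-1) = (-4 - 1) - 1 = -5 - 1 = -6)
(-6*1 + 7) + C*154 = (-6*1 + 7) - 6*154 = (-6 + 7) - 924 = 1 - 924 = -923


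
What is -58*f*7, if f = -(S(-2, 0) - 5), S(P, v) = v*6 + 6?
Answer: 406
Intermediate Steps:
S(P, v) = 6 + 6*v (S(P, v) = 6*v + 6 = 6 + 6*v)
f = -1 (f = -((6 + 6*0) - 5) = -((6 + 0) - 5) = -(6 - 5) = -1*1 = -1)
-58*f*7 = -58*(-1)*7 = 58*7 = 406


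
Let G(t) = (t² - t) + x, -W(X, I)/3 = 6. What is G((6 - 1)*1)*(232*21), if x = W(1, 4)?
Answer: 9744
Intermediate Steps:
W(X, I) = -18 (W(X, I) = -3*6 = -18)
x = -18
G(t) = -18 + t² - t (G(t) = (t² - t) - 18 = -18 + t² - t)
G((6 - 1)*1)*(232*21) = (-18 + ((6 - 1)*1)² - (6 - 1))*(232*21) = (-18 + (5*1)² - 5)*4872 = (-18 + 5² - 1*5)*4872 = (-18 + 25 - 5)*4872 = 2*4872 = 9744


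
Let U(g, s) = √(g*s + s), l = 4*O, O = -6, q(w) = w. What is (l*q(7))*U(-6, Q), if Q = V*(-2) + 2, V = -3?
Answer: -336*I*√10 ≈ -1062.5*I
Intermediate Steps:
l = -24 (l = 4*(-6) = -24)
Q = 8 (Q = -3*(-2) + 2 = 6 + 2 = 8)
U(g, s) = √(s + g*s)
(l*q(7))*U(-6, Q) = (-24*7)*√(8*(1 - 6)) = -168*2*I*√10 = -336*I*√10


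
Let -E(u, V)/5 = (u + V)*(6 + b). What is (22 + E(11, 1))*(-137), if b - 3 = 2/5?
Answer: 74254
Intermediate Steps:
b = 17/5 (b = 3 + 2/5 = 3 + 2*(⅕) = 3 + ⅖ = 17/5 ≈ 3.4000)
E(u, V) = -47*V - 47*u (E(u, V) = -5*(u + V)*(6 + 17/5) = -5*(V + u)*47/5 = -5*(47*V/5 + 47*u/5) = -47*V - 47*u)
(22 + E(11, 1))*(-137) = (22 + (-47*1 - 47*11))*(-137) = (22 + (-47 - 517))*(-137) = (22 - 564)*(-137) = -542*(-137) = 74254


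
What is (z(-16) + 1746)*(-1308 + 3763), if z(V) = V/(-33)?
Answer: 141491470/33 ≈ 4.2876e+6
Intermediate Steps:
z(V) = -V/33 (z(V) = V*(-1/33) = -V/33)
(z(-16) + 1746)*(-1308 + 3763) = (-1/33*(-16) + 1746)*(-1308 + 3763) = (16/33 + 1746)*2455 = (57634/33)*2455 = 141491470/33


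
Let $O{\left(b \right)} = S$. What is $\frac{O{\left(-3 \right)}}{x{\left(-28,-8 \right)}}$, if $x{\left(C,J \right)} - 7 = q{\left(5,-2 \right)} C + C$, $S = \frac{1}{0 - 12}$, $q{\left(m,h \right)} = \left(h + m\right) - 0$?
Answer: $\frac{1}{1260} \approx 0.00079365$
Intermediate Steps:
$q{\left(m,h \right)} = h + m$ ($q{\left(m,h \right)} = \left(h + m\right) + 0 = h + m$)
$S = - \frac{1}{12}$ ($S = \frac{1}{-12} = - \frac{1}{12} \approx -0.083333$)
$O{\left(b \right)} = - \frac{1}{12}$
$x{\left(C,J \right)} = 7 + 4 C$ ($x{\left(C,J \right)} = 7 + \left(\left(-2 + 5\right) C + C\right) = 7 + \left(3 C + C\right) = 7 + 4 C$)
$\frac{O{\left(-3 \right)}}{x{\left(-28,-8 \right)}} = - \frac{1}{12 \left(7 + 4 \left(-28\right)\right)} = - \frac{1}{12 \left(7 - 112\right)} = - \frac{1}{12 \left(-105\right)} = \left(- \frac{1}{12}\right) \left(- \frac{1}{105}\right) = \frac{1}{1260}$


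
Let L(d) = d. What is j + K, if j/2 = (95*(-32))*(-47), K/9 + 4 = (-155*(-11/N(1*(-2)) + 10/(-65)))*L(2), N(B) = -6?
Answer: 3653497/13 ≈ 2.8104e+5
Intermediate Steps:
K = -61383/13 (K = -36 + 9*(-155*(-11/(-6) + 10/(-65))*2) = -36 + 9*(-155*(-11*(-1/6) + 10*(-1/65))*2) = -36 + 9*(-155*(11/6 - 2/13)*2) = -36 + 9*(-155*131/78*2) = -36 + 9*(-20305/78*2) = -36 + 9*(-20305/39) = -36 - 60915/13 = -61383/13 ≈ -4721.8)
j = 285760 (j = 2*((95*(-32))*(-47)) = 2*(-3040*(-47)) = 2*142880 = 285760)
j + K = 285760 - 61383/13 = 3653497/13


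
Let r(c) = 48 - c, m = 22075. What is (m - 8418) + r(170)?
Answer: 13535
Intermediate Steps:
(m - 8418) + r(170) = (22075 - 8418) + (48 - 1*170) = 13657 + (48 - 170) = 13657 - 122 = 13535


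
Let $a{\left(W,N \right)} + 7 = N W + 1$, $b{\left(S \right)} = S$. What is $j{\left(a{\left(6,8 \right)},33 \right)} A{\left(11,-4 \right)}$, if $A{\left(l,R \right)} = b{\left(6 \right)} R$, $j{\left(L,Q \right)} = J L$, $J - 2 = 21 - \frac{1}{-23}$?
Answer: $- \frac{534240}{23} \approx -23228.0$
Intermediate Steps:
$J = \frac{530}{23}$ ($J = 2 + \left(21 - \frac{1}{-23}\right) = 2 + \left(21 - - \frac{1}{23}\right) = 2 + \left(21 + \frac{1}{23}\right) = 2 + \frac{484}{23} = \frac{530}{23} \approx 23.043$)
$a{\left(W,N \right)} = -6 + N W$ ($a{\left(W,N \right)} = -7 + \left(N W + 1\right) = -7 + \left(1 + N W\right) = -6 + N W$)
$j{\left(L,Q \right)} = \frac{530 L}{23}$
$A{\left(l,R \right)} = 6 R$
$j{\left(a{\left(6,8 \right)},33 \right)} A{\left(11,-4 \right)} = \frac{530 \left(-6 + 8 \cdot 6\right)}{23} \cdot 6 \left(-4\right) = \frac{530 \left(-6 + 48\right)}{23} \left(-24\right) = \frac{530}{23} \cdot 42 \left(-24\right) = \frac{22260}{23} \left(-24\right) = - \frac{534240}{23}$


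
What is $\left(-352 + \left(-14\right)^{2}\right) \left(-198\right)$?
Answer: $30888$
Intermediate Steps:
$\left(-352 + \left(-14\right)^{2}\right) \left(-198\right) = \left(-352 + 196\right) \left(-198\right) = \left(-156\right) \left(-198\right) = 30888$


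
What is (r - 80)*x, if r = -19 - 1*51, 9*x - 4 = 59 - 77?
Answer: 700/3 ≈ 233.33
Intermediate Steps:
x = -14/9 (x = 4/9 + (59 - 77)/9 = 4/9 + (⅑)*(-18) = 4/9 - 2 = -14/9 ≈ -1.5556)
r = -70 (r = -19 - 51 = -70)
(r - 80)*x = (-70 - 80)*(-14/9) = -150*(-14/9) = 700/3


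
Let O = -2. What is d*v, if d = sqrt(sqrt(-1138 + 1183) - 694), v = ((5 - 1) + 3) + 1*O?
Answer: 5*sqrt(-694 + 3*sqrt(5)) ≈ 131.08*I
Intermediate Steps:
v = 5 (v = ((5 - 1) + 3) + 1*(-2) = (4 + 3) - 2 = 7 - 2 = 5)
d = sqrt(-694 + 3*sqrt(5)) (d = sqrt(sqrt(45) - 694) = sqrt(3*sqrt(5) - 694) = sqrt(-694 + 3*sqrt(5)) ≈ 26.216*I)
d*v = sqrt(-694 + 3*sqrt(5))*5 = 5*sqrt(-694 + 3*sqrt(5))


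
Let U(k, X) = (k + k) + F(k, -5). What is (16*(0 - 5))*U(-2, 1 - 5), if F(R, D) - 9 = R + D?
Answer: 160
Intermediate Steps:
F(R, D) = 9 + D + R (F(R, D) = 9 + (R + D) = 9 + (D + R) = 9 + D + R)
U(k, X) = 4 + 3*k (U(k, X) = (k + k) + (9 - 5 + k) = 2*k + (4 + k) = 4 + 3*k)
(16*(0 - 5))*U(-2, 1 - 5) = (16*(0 - 5))*(4 + 3*(-2)) = (16*(-5))*(4 - 6) = -80*(-2) = 160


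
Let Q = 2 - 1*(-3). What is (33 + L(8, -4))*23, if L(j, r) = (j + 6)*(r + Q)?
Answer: 1081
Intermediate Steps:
Q = 5 (Q = 2 + 3 = 5)
L(j, r) = (5 + r)*(6 + j) (L(j, r) = (j + 6)*(r + 5) = (6 + j)*(5 + r) = (5 + r)*(6 + j))
(33 + L(8, -4))*23 = (33 + (30 + 5*8 + 6*(-4) + 8*(-4)))*23 = (33 + (30 + 40 - 24 - 32))*23 = (33 + 14)*23 = 47*23 = 1081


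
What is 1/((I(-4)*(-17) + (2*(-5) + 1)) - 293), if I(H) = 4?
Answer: -1/370 ≈ -0.0027027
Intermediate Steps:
1/((I(-4)*(-17) + (2*(-5) + 1)) - 293) = 1/((4*(-17) + (2*(-5) + 1)) - 293) = 1/((-68 + (-10 + 1)) - 293) = 1/((-68 - 9) - 293) = 1/(-77 - 293) = 1/(-370) = -1/370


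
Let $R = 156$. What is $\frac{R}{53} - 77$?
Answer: $- \frac{3925}{53} \approx -74.057$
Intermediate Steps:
$\frac{R}{53} - 77 = \frac{1}{53} \cdot 156 - 77 = \frac{156}{53} - 77 = - \frac{3925}{53}$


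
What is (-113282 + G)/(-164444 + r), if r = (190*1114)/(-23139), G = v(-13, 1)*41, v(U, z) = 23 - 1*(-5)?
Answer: 1297334313/1902640688 ≈ 0.68186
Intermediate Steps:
v(U, z) = 28 (v(U, z) = 23 + 5 = 28)
G = 1148 (G = 28*41 = 1148)
r = -211660/23139 (r = 211660*(-1/23139) = -211660/23139 ≈ -9.1473)
(-113282 + G)/(-164444 + r) = (-113282 + 1148)/(-164444 - 211660/23139) = -112134/(-3805281376/23139) = -112134*(-23139/3805281376) = 1297334313/1902640688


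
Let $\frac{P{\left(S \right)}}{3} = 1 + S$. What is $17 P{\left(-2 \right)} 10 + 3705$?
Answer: $3195$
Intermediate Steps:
$P{\left(S \right)} = 3 + 3 S$ ($P{\left(S \right)} = 3 \left(1 + S\right) = 3 + 3 S$)
$17 P{\left(-2 \right)} 10 + 3705 = 17 \left(3 + 3 \left(-2\right)\right) 10 + 3705 = 17 \left(3 - 6\right) 10 + 3705 = 17 \left(-3\right) 10 + 3705 = \left(-51\right) 10 + 3705 = -510 + 3705 = 3195$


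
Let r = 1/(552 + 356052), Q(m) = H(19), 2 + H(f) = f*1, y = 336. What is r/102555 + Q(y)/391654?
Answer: 310858143197/7161691677602940 ≈ 4.3406e-5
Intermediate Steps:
H(f) = -2 + f (H(f) = -2 + f*1 = -2 + f)
Q(m) = 17 (Q(m) = -2 + 19 = 17)
r = 1/356604 ≈ 2.8042e-6
r/102555 + Q(y)/391654 = (1/356604)/102555 + 17/391654 = (1/356604)*(1/102555) + 17*(1/391654) = 1/36571523220 + 17/391654 = 310858143197/7161691677602940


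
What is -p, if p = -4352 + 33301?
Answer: -28949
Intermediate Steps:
p = 28949
-p = -1*28949 = -28949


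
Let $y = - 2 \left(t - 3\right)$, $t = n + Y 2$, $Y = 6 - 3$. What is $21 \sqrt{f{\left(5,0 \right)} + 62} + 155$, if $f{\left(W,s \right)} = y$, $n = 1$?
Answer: $155 + 63 \sqrt{6} \approx 309.32$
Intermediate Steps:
$Y = 3$
$t = 7$ ($t = 1 + 3 \cdot 2 = 1 + 6 = 7$)
$y = -8$ ($y = - 2 \left(7 - 3\right) = \left(-2\right) 4 = -8$)
$f{\left(W,s \right)} = -8$
$21 \sqrt{f{\left(5,0 \right)} + 62} + 155 = 21 \sqrt{-8 + 62} + 155 = 21 \sqrt{54} + 155 = 21 \cdot 3 \sqrt{6} + 155 = 63 \sqrt{6} + 155 = 155 + 63 \sqrt{6}$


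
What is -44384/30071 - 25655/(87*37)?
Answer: -914343601/96798549 ≈ -9.4458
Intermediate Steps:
-44384/30071 - 25655/(87*37) = -44384*1/30071 - 25655/3219 = -44384/30071 - 25655*1/3219 = -44384/30071 - 25655/3219 = -914343601/96798549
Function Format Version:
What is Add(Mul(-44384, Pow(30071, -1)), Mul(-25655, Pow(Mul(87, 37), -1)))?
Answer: Rational(-914343601, 96798549) ≈ -9.4458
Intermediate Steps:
Add(Mul(-44384, Pow(30071, -1)), Mul(-25655, Pow(Mul(87, 37), -1))) = Add(Mul(-44384, Rational(1, 30071)), Mul(-25655, Pow(3219, -1))) = Add(Rational(-44384, 30071), Mul(-25655, Rational(1, 3219))) = Add(Rational(-44384, 30071), Rational(-25655, 3219)) = Rational(-914343601, 96798549)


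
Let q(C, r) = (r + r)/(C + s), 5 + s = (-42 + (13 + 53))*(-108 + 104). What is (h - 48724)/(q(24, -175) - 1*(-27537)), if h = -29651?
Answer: -862125/302957 ≈ -2.8457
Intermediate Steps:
s = -101 (s = -5 + (-42 + (13 + 53))*(-108 + 104) = -5 + (-42 + 66)*(-4) = -5 + 24*(-4) = -5 - 96 = -101)
q(C, r) = 2*r/(-101 + C) (q(C, r) = (r + r)/(C - 101) = (2*r)/(-101 + C) = 2*r/(-101 + C))
(h - 48724)/(q(24, -175) - 1*(-27537)) = (-29651 - 48724)/(2*(-175)/(-101 + 24) - 1*(-27537)) = -78375/(2*(-175)/(-77) + 27537) = -78375/(2*(-175)*(-1/77) + 27537) = -78375/(50/11 + 27537) = -78375/302957/11 = -78375*11/302957 = -862125/302957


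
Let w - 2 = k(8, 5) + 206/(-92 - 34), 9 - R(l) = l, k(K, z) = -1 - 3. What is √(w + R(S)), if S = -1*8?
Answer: √5894/21 ≈ 3.6558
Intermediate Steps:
k(K, z) = -4
S = -8
R(l) = 9 - l
w = -229/63 (w = 2 + (-4 + 206/(-92 - 34)) = 2 + (-4 + 206/(-126)) = 2 + (-4 + 206*(-1/126)) = 2 + (-4 - 103/63) = 2 - 355/63 = -229/63 ≈ -3.6349)
√(w + R(S)) = √(-229/63 + (9 - 1*(-8))) = √(-229/63 + (9 + 8)) = √(-229/63 + 17) = √(842/63) = √5894/21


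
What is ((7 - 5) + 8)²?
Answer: 100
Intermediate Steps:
((7 - 5) + 8)² = (2 + 8)² = 10² = 100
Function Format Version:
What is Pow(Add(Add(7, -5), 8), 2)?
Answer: 100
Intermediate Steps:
Pow(Add(Add(7, -5), 8), 2) = Pow(Add(2, 8), 2) = Pow(10, 2) = 100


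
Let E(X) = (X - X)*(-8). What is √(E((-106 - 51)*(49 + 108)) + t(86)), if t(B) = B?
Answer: √86 ≈ 9.2736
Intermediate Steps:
E(X) = 0 (E(X) = 0*(-8) = 0)
√(E((-106 - 51)*(49 + 108)) + t(86)) = √(0 + 86) = √86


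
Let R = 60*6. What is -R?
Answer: -360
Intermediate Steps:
R = 360
-R = -1*360 = -360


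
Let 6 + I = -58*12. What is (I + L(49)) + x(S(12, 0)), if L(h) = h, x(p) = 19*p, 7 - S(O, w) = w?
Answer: -520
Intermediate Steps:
S(O, w) = 7 - w
I = -702 (I = -6 - 58*12 = -6 - 696 = -702)
(I + L(49)) + x(S(12, 0)) = (-702 + 49) + 19*(7 - 1*0) = -653 + 19*(7 + 0) = -653 + 19*7 = -653 + 133 = -520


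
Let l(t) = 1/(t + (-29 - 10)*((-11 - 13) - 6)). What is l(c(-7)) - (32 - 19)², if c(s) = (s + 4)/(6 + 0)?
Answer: -395289/2339 ≈ -169.00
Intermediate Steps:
c(s) = ⅔ + s/6 (c(s) = (4 + s)/6 = (4 + s)*(⅙) = ⅔ + s/6)
l(t) = 1/(1170 + t) (l(t) = 1/(t - 39*(-24 - 6)) = 1/(t - 39*(-30)) = 1/(t + 1170) = 1/(1170 + t))
l(c(-7)) - (32 - 19)² = 1/(1170 + (⅔ + (⅙)*(-7))) - (32 - 19)² = 1/(1170 + (⅔ - 7/6)) - 1*13² = 1/(1170 - ½) - 1*169 = 1/(2339/2) - 169 = 2/2339 - 169 = -395289/2339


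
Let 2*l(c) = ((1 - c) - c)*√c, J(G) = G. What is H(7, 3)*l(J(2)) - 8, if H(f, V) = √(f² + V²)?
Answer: -8 - 3*√29 ≈ -24.155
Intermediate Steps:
H(f, V) = √(V² + f²)
l(c) = √c*(1 - 2*c)/2 (l(c) = (((1 - c) - c)*√c)/2 = ((1 - 2*c)*√c)/2 = (√c*(1 - 2*c))/2 = √c*(1 - 2*c)/2)
H(7, 3)*l(J(2)) - 8 = √(3² + 7²)*(√2*(½ - 1*2)) - 8 = √(9 + 49)*(√2*(½ - 2)) - 8 = √58*(√2*(-3/2)) - 8 = √58*(-3*√2/2) - 8 = -3*√29 - 8 = -8 - 3*√29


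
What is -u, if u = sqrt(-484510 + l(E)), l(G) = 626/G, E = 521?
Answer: -6*I*sqrt(3653209799)/521 ≈ -696.07*I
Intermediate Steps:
u = 6*I*sqrt(3653209799)/521 (u = sqrt(-484510 + 626/521) = sqrt(-252429084/521) = 6*I*sqrt(3653209799)/521 ≈ 696.07*I)
-u = -6*I*sqrt(3653209799)/521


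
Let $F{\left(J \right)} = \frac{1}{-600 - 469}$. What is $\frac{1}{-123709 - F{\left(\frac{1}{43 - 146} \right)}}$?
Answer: $- \frac{1069}{132244920} \approx -8.0835 \cdot 10^{-6}$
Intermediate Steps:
$F{\left(J \right)} = - \frac{1}{1069}$ ($F{\left(J \right)} = \frac{1}{-1069} = - \frac{1}{1069}$)
$\frac{1}{-123709 - F{\left(\frac{1}{43 - 146} \right)}} = \frac{1}{-123709 - - \frac{1}{1069}} = \frac{1}{-123709 + \frac{1}{1069}} = \frac{1}{- \frac{132244920}{1069}} = - \frac{1069}{132244920}$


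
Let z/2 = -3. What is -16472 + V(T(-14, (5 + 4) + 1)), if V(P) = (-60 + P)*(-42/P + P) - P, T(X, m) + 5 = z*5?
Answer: -13226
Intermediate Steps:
z = -6 (z = 2*(-3) = -6)
T(X, m) = -35 (T(X, m) = -5 - 6*5 = -5 - 30 = -35)
V(P) = -P + (-60 + P)*(P - 42/P) (V(P) = (-60 + P)*(P - 42/P) - P = -P + (-60 + P)*(P - 42/P))
-16472 + V(T(-14, (5 + 4) + 1)) = -16472 + (-42 + (-35)² - 61*(-35) + 2520/(-35)) = -16472 + (-42 + 1225 + 2135 + 2520*(-1/35)) = -16472 + (-42 + 1225 + 2135 - 72) = -16472 + 3246 = -13226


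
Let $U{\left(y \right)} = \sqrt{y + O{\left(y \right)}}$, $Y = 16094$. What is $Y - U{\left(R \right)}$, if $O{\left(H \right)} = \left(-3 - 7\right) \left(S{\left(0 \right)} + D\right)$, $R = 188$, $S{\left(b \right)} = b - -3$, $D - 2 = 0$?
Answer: $16094 - \sqrt{138} \approx 16082.0$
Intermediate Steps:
$D = 2$ ($D = 2 + 0 = 2$)
$S{\left(b \right)} = 3 + b$ ($S{\left(b \right)} = b + 3 = 3 + b$)
$O{\left(H \right)} = -50$ ($O{\left(H \right)} = \left(-3 - 7\right) \left(\left(3 + 0\right) + 2\right) = - 10 \left(3 + 2\right) = \left(-10\right) 5 = -50$)
$U{\left(y \right)} = \sqrt{-50 + y}$ ($U{\left(y \right)} = \sqrt{y - 50} = \sqrt{-50 + y}$)
$Y - U{\left(R \right)} = 16094 - \sqrt{-50 + 188} = 16094 - \sqrt{138}$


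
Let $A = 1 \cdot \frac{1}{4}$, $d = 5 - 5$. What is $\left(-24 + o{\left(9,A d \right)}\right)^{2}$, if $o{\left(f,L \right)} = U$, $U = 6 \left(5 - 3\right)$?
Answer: $144$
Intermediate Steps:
$d = 0$ ($d = 5 - 5 = 0$)
$A = \frac{1}{4}$ ($A = 1 \cdot \frac{1}{4} = \frac{1}{4} \approx 0.25$)
$U = 12$ ($U = 6 \cdot 2 = 12$)
$o{\left(f,L \right)} = 12$
$\left(-24 + o{\left(9,A d \right)}\right)^{2} = \left(-24 + 12\right)^{2} = \left(-12\right)^{2} = 144$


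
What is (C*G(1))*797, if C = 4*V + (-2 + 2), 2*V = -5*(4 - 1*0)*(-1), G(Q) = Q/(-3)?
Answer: -31880/3 ≈ -10627.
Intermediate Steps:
G(Q) = -Q/3 (G(Q) = Q*(-1/3) = -Q/3)
V = 10 (V = (-5*(4 - 1*0)*(-1))/2 = (-5*(4 + 0)*(-1))/2 = (-5*4*(-1))/2 = (-20*(-1))/2 = (1/2)*20 = 10)
C = 40 (C = 4*10 + (-2 + 2) = 40 + 0 = 40)
(C*G(1))*797 = (40*(-1/3*1))*797 = (40*(-1/3))*797 = -40/3*797 = -31880/3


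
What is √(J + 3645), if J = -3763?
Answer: I*√118 ≈ 10.863*I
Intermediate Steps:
√(J + 3645) = √(-3763 + 3645) = √(-118) = I*√118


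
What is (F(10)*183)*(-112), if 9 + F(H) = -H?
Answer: 389424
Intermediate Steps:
F(H) = -9 - H
(F(10)*183)*(-112) = ((-9 - 1*10)*183)*(-112) = ((-9 - 10)*183)*(-112) = -19*183*(-112) = -3477*(-112) = 389424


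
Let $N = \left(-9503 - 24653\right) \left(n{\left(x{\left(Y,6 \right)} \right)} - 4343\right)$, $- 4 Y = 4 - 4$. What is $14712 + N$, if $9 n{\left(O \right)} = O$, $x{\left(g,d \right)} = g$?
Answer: $148354220$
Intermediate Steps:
$Y = 0$ ($Y = - \frac{4 - 4}{4} = \left(- \frac{1}{4}\right) 0 = 0$)
$n{\left(O \right)} = \frac{O}{9}$
$N = 148339508$ ($N = \left(-9503 - 24653\right) \left(\frac{1}{9} \cdot 0 - 4343\right) = - 34156 \left(0 - 4343\right) = \left(-34156\right) \left(-4343\right) = 148339508$)
$14712 + N = 14712 + 148339508 = 148354220$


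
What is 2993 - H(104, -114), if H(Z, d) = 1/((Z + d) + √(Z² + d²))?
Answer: 35485003/11856 - √5953/11856 ≈ 2993.0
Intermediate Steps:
H(Z, d) = 1/(Z + d + √(Z² + d²))
2993 - H(104, -114) = 2993 - 1/(104 - 114 + √(104² + (-114)²)) = 2993 - 1/(104 - 114 + √(10816 + 12996)) = 2993 - 1/(104 - 114 + √23812) = 2993 - 1/(104 - 114 + 2*√5953) = 2993 - 1/(-10 + 2*√5953)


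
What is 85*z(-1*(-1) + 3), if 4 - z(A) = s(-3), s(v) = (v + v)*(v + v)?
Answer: -2720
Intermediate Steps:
s(v) = 4*v² (s(v) = (2*v)*(2*v) = 4*v²)
z(A) = -32 (z(A) = 4 - 4*(-3)² = 4 - 4*9 = 4 - 1*36 = 4 - 36 = -32)
85*z(-1*(-1) + 3) = 85*(-32) = -2720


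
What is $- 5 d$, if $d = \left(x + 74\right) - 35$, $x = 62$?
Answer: $-505$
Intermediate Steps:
$d = 101$ ($d = \left(62 + 74\right) - 35 = 136 - 35 = 101$)
$- 5 d = \left(-5\right) 101 = -505$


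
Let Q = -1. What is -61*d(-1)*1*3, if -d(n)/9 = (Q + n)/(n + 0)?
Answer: 3294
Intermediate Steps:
d(n) = -9*(-1 + n)/n (d(n) = -9*(-1 + n)/(n + 0) = -9*(-1 + n)/n)
-61*d(-1)*1*3 = -61*(-9 + 9/(-1))*1*3 = -61*(-9 + 9*(-1))*1*3 = -61*(-9 - 9)*1*3 = -61*(-18*1)*3 = -(-1098)*3 = -61*(-54) = 3294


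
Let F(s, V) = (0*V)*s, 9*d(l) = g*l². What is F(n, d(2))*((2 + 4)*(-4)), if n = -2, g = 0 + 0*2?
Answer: 0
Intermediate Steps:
g = 0 (g = 0 + 0 = 0)
d(l) = 0 (d(l) = (0*l²)/9 = (⅑)*0 = 0)
F(s, V) = 0 (F(s, V) = 0*s = 0)
F(n, d(2))*((2 + 4)*(-4)) = 0*((2 + 4)*(-4)) = 0*(6*(-4)) = 0*(-24) = 0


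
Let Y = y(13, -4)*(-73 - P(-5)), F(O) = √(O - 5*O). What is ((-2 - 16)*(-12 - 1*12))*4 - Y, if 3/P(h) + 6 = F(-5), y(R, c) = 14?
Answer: 10937/4 - 21*√5/4 ≈ 2722.5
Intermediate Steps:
F(O) = 2*√(-O) (F(O) = √(-4*O) = 2*√(-O))
P(h) = 3/(-6 + 2*√5) (P(h) = 3/(-6 + 2*√(-1*(-5))) = 3/(-6 + 2*√5))
Y = -4025/4 + 21*√5/4 (Y = 14*(-73 - (-9/8 - 3*√5/8)) = 14*(-73 + (9/8 + 3*√5/8)) = 14*(-575/8 + 3*√5/8) = -4025/4 + 21*√5/4 ≈ -994.51)
((-2 - 16)*(-12 - 1*12))*4 - Y = ((-2 - 16)*(-12 - 1*12))*4 - (-4025/4 + 21*√5/4) = -18*(-12 - 12)*4 + (4025/4 - 21*√5/4) = -18*(-24)*4 + (4025/4 - 21*√5/4) = 432*4 + (4025/4 - 21*√5/4) = 1728 + (4025/4 - 21*√5/4) = 10937/4 - 21*√5/4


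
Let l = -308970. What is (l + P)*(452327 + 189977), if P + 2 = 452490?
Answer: 92182185472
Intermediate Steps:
P = 452488 (P = -2 + 452490 = 452488)
(l + P)*(452327 + 189977) = (-308970 + 452488)*(452327 + 189977) = 143518*642304 = 92182185472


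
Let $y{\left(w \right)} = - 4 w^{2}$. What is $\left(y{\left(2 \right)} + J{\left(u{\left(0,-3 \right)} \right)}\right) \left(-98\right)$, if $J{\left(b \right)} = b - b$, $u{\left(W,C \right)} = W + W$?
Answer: $1568$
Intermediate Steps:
$u{\left(W,C \right)} = 2 W$
$J{\left(b \right)} = 0$
$\left(y{\left(2 \right)} + J{\left(u{\left(0,-3 \right)} \right)}\right) \left(-98\right) = \left(- 4 \cdot 2^{2} + 0\right) \left(-98\right) = \left(\left(-4\right) 4 + 0\right) \left(-98\right) = \left(-16 + 0\right) \left(-98\right) = \left(-16\right) \left(-98\right) = 1568$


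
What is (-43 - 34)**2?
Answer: 5929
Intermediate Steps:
(-43 - 34)**2 = (-77)**2 = 5929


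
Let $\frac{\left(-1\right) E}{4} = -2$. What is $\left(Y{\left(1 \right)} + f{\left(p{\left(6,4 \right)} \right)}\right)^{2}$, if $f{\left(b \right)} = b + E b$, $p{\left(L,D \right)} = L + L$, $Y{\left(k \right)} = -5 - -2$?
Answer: $11025$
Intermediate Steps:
$Y{\left(k \right)} = -3$ ($Y{\left(k \right)} = -5 + 2 = -3$)
$E = 8$ ($E = \left(-4\right) \left(-2\right) = 8$)
$p{\left(L,D \right)} = 2 L$
$f{\left(b \right)} = 9 b$ ($f{\left(b \right)} = b + 8 b = 9 b$)
$\left(Y{\left(1 \right)} + f{\left(p{\left(6,4 \right)} \right)}\right)^{2} = \left(-3 + 9 \cdot 2 \cdot 6\right)^{2} = \left(-3 + 9 \cdot 12\right)^{2} = \left(-3 + 108\right)^{2} = 105^{2} = 11025$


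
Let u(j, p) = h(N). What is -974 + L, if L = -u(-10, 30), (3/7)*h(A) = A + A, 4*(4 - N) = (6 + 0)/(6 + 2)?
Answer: -23803/24 ≈ -991.79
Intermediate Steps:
N = 61/16 (N = 4 - (6 + 0)/(4*(6 + 2)) = 4 - 3/(2*8) = 4 - 1/4*3/4 = 4 - 3/16 = 61/16 ≈ 3.8125)
h(A) = 14*A/3 (h(A) = 7*(A + A)/3 = 7*(2*A)/3 = 14*A/3)
u(j, p) = 427/24 (u(j, p) = (14/3)*(61/16) = 427/24)
L = -427/24 (L = -1*427/24 = -427/24 ≈ -17.792)
-974 + L = -974 - 427/24 = -23803/24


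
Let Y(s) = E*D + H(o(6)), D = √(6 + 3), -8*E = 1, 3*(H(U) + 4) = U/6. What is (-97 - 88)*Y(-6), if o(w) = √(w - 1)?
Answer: 6475/8 - 185*√5/18 ≈ 786.39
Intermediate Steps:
o(w) = √(-1 + w)
H(U) = -4 + U/18 (H(U) = -4 + (U/6)/3 = -4 + U/18)
E = -⅛ (E = -⅛*1 = -⅛ ≈ -0.12500)
D = 3 (D = √9 = 3)
Y(s) = -35/8 + √5/18 (Y(s) = -⅛*3 + (-4 + √(-1 + 6)/18) = -3/8 + (-4 + √5/18) = -35/8 + √5/18)
(-97 - 88)*Y(-6) = (-97 - 88)*(-35/8 + √5/18) = -185*(-35/8 + √5/18) = 6475/8 - 185*√5/18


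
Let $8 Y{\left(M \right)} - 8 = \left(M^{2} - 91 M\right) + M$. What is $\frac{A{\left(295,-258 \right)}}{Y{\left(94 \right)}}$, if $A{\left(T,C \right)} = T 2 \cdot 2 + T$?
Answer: $\frac{1475}{48} \approx 30.729$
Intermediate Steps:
$A{\left(T,C \right)} = 5 T$ ($A{\left(T,C \right)} = 2 T 2 + T = 4 T + T = 5 T$)
$Y{\left(M \right)} = 1 - \frac{45 M}{4} + \frac{M^{2}}{8}$ ($Y{\left(M \right)} = 1 + \frac{\left(M^{2} - 91 M\right) + M}{8} = 1 + \frac{M^{2} - 90 M}{8} = 1 + \left(- \frac{45 M}{4} + \frac{M^{2}}{8}\right) = 1 - \frac{45 M}{4} + \frac{M^{2}}{8}$)
$\frac{A{\left(295,-258 \right)}}{Y{\left(94 \right)}} = \frac{5 \cdot 295}{1 - \frac{2115}{2} + \frac{94^{2}}{8}} = \frac{1475}{1 - \frac{2115}{2} + \frac{1}{8} \cdot 8836} = \frac{1475}{1 - \frac{2115}{2} + \frac{2209}{2}} = \frac{1475}{48}$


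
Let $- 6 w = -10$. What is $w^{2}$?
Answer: $\frac{25}{9} \approx 2.7778$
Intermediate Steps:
$w = \frac{5}{3}$ ($w = \left(- \frac{1}{6}\right) \left(-10\right) = \frac{5}{3} \approx 1.6667$)
$w^{2} = \left(\frac{5}{3}\right)^{2} = \frac{25}{9}$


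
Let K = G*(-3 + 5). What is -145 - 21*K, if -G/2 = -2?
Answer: -313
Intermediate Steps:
G = 4 (G = -2*(-2) = 4)
K = 8 (K = 4*(-3 + 5) = 4*2 = 8)
-145 - 21*K = -145 - 21*8 = -145 - 168 = -313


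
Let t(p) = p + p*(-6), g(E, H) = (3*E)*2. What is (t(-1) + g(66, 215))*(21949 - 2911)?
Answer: 7634238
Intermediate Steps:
g(E, H) = 6*E
t(p) = -5*p (t(p) = p - 6*p = -5*p)
(t(-1) + g(66, 215))*(21949 - 2911) = (-5*(-1) + 6*66)*(21949 - 2911) = (5 + 396)*19038 = 401*19038 = 7634238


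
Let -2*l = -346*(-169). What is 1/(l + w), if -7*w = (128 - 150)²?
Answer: -7/205143 ≈ -3.4123e-5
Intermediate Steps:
l = -29237 (l = -(-173)*(-169) = -½*58474 = -29237)
w = -484/7 (w = -(128 - 150)²/7 = -⅐*(-22)² = -⅐*484 = -484/7 ≈ -69.143)
1/(l + w) = 1/(-29237 - 484/7) = 1/(-205143/7) = -7/205143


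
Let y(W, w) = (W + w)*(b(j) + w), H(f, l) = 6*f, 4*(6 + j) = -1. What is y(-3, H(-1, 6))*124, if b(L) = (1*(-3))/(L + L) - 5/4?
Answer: 195579/25 ≈ 7823.2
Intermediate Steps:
j = -25/4 (j = -6 + (1/4)*(-1) = -6 - 1/4 = -25/4 ≈ -6.2500)
b(L) = -5/4 - 3/(2*L) (b(L) = -3*1/(2*L) - 5*1/4 = -3/(2*L) - 5/4 = -5/4 - 3/(2*L))
y(W, w) = (-101/100 + w)*(W + w) (y(W, w) = (W + w)*((-6 - 5*(-25/4))/(4*(-25/4)) + w) = (W + w)*((1/4)*(-4/25)*(-6 + 125/4) + w) = (W + w)*((1/4)*(-4/25)*(101/4) + w) = (W + w)*(-101/100 + w) = (-101/100 + w)*(W + w))
y(-3, H(-1, 6))*124 = ((6*(-1))**2 - 101/100*(-3) - 303*(-1)/50 - 18*(-1))*124 = ((-6)**2 + 303/100 - 101/100*(-6) - 3*(-6))*124 = (36 + 303/100 + 303/50 + 18)*124 = (6309/100)*124 = 195579/25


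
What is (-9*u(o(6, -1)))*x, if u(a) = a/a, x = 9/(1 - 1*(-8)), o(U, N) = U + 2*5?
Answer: -9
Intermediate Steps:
o(U, N) = 10 + U (o(U, N) = U + 10 = 10 + U)
x = 1 (x = 9/(1 + 8) = 9/9 = 9*(1/9) = 1)
u(a) = 1
(-9*u(o(6, -1)))*x = -9*1*1 = -9*1 = -9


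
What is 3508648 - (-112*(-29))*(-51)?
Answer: 3674296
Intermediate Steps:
3508648 - (-112*(-29))*(-51) = 3508648 - 3248*(-51) = 3508648 - 1*(-165648) = 3508648 + 165648 = 3674296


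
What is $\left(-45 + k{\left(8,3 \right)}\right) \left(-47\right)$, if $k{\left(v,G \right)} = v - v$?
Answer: $2115$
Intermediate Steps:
$k{\left(v,G \right)} = 0$
$\left(-45 + k{\left(8,3 \right)}\right) \left(-47\right) = \left(-45 + 0\right) \left(-47\right) = \left(-45\right) \left(-47\right) = 2115$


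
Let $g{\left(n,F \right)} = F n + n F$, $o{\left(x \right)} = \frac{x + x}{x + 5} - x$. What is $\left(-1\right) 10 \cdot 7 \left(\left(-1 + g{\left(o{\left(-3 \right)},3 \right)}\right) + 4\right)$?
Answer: $-210$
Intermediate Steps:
$o{\left(x \right)} = - x + \frac{2 x}{5 + x}$ ($o{\left(x \right)} = \frac{2 x}{5 + x} - x = - x + \frac{2 x}{5 + x}$)
$g{\left(n,F \right)} = 2 F n$ ($g{\left(n,F \right)} = F n + F n = 2 F n$)
$\left(-1\right) 10 \cdot 7 \left(\left(-1 + g{\left(o{\left(-3 \right)},3 \right)}\right) + 4\right) = \left(-1\right) 10 \cdot 7 \left(\left(-1 + 2 \cdot 3 \left(\left(-1\right) \left(-3\right) \frac{1}{5 - 3} \left(3 - 3\right)\right)\right) + 4\right) = \left(-10\right) 7 \left(\left(-1 + 2 \cdot 3 \left(\left(-1\right) \left(-3\right) \frac{1}{2} \cdot 0\right)\right) + 4\right) = - 70 \left(\left(-1 + 2 \cdot 3 \left(\left(-1\right) \left(-3\right) \frac{1}{2} \cdot 0\right)\right) + 4\right) = - 70 \left(\left(-1 + 2 \cdot 3 \cdot 0\right) + 4\right) = - 70 \left(\left(-1 + 0\right) + 4\right) = - 70 \left(-1 + 4\right) = \left(-70\right) 3 = -210$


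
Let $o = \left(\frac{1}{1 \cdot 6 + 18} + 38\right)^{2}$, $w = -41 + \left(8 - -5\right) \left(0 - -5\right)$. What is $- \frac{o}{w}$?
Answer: $- \frac{833569}{13824} \approx -60.299$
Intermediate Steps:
$w = 24$ ($w = -41 + \left(8 + 5\right) \left(0 + 5\right) = -41 + 13 \cdot 5 = -41 + 65 = 24$)
$o = \frac{833569}{576}$ ($o = \left(\frac{1}{6 + 18} + 38\right)^{2} = \left(\frac{1}{24} + 38\right)^{2} = \left(\frac{913}{24}\right)^{2} = \frac{833569}{576} \approx 1447.2$)
$- \frac{o}{w} = - \frac{833569}{576 \cdot 24} = \left(-1\right) \frac{833569}{13824} = - \frac{833569}{13824}$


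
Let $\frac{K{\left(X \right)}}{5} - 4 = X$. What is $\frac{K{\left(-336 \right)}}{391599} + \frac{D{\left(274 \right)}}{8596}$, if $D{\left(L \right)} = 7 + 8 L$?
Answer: $\frac{846856841}{3366185004} \approx 0.25158$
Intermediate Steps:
$K{\left(X \right)} = 20 + 5 X$
$\frac{K{\left(-336 \right)}}{391599} + \frac{D{\left(274 \right)}}{8596} = \frac{20 + 5 \left(-336\right)}{391599} + \frac{7 + 8 \cdot 274}{8596} = \left(20 - 1680\right) \frac{1}{391599} + \left(7 + 2192\right) \frac{1}{8596} = \left(-1660\right) \frac{1}{391599} + 2199 \cdot \frac{1}{8596} = - \frac{1660}{391599} + \frac{2199}{8596} = \frac{846856841}{3366185004}$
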